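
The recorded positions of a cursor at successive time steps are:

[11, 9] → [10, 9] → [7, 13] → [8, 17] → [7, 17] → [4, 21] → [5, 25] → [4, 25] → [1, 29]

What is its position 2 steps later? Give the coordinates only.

Step-to-step displacements: [-1, +0], [-3, +4], [+1, +4], [-1, +0], [-3, +4], [+1, +4], [-1, +0], [-3, +4] — a repeating cycle of length 3.
step 9: apply [+1, +4] → [2, 33]
step 10: apply [-1, +0] → [1, 33]

[1, 33]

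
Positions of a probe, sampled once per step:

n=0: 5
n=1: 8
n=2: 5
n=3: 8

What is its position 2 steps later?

8

Consecutive displacements +3, -3, +3 scale by a factor of -1 each step.
step 4: 8 − 3 → 5
step 5: 5 + 3 → 8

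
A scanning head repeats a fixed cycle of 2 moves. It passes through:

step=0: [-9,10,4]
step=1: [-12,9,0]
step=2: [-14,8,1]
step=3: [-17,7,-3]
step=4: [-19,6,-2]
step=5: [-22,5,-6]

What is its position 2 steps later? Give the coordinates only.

Step-to-step displacements: [-3,-1,-4], [-2,-1,+1], [-3,-1,-4], [-2,-1,+1], [-3,-1,-4] — a repeating cycle of length 2.
step 6: apply [-2,-1,+1] → [-24,4,-5]
step 7: apply [-3,-1,-4] → [-27,3,-9]

[-27,3,-9]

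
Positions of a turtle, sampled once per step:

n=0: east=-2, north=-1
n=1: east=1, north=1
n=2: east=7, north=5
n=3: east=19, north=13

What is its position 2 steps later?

Step-to-step displacements: (+3, +2), (+6, +4), (+12, +8); each is 2× the previous.
step 4: east=19, north=13 + (+24, +16) → east=43, north=29
step 5: east=43, north=29 + (+48, +32) → east=91, north=61

east=91, north=61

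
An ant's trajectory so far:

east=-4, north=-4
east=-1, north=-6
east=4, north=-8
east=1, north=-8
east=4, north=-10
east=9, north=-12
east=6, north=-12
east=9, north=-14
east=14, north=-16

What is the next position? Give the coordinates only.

Differencing gives (+3, -2), (+5, -2), (-3, +0), (+3, -2), (+5, -2), (-3, +0), (+3, -2), (+5, -2). This is the pattern (+3, -2), (+5, -2), (-3, +0) repeated.
step 9: apply (-3, +0) → east=11, north=-16

east=11, north=-16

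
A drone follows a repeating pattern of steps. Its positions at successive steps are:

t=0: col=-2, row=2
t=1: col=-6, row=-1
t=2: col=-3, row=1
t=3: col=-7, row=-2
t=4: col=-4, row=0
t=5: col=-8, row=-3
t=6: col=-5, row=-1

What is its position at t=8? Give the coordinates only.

The moves between consecutive positions are (-4, -3), (+3, +2), (-4, -3), (+3, +2), (-4, -3), (+3, +2); they repeat the 2-cycle [(-4, -3), (+3, +2)].
step 7: apply (-4, -3) → col=-9, row=-4
step 8: apply (+3, +2) → col=-6, row=-2

col=-6, row=-2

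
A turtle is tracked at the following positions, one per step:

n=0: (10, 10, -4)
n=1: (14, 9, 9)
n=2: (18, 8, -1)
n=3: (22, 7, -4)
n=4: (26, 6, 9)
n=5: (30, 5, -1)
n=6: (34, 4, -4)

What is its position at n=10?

The first coordinate changes by +4 each step, so at step 10 it is 10 + 10·(4) = 50.
The second coordinate changes by -1 each step, so at step 10 it is 10 + 10·(-1) = 0.
The third coordinate repeats the cycle [-4, 9, -1] with period 3; step 10 mod 3 = 1, giving 9.

(50, 0, 9)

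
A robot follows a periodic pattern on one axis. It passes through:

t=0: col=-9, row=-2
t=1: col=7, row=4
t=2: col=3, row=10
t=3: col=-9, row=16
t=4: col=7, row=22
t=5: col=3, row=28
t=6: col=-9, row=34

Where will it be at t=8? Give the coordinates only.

col=3, row=46

The col coordinate repeats the cycle [-9, 7, 3] with period 3; step 8 mod 3 = 2, giving 3.
The row coordinate changes by +6 each step, so at step 8 it is -2 + 8·(6) = 46.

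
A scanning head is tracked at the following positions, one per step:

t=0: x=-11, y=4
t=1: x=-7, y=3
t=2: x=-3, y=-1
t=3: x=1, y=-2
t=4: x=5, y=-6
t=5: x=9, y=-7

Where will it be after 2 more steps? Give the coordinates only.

The moves between consecutive positions are (+4, -1), (+4, -4), (+4, -1), (+4, -4), (+4, -1); they repeat the 2-cycle [(+4, -1), (+4, -4)].
step 6: apply (+4, -4) → x=13, y=-11
step 7: apply (+4, -1) → x=17, y=-12

x=17, y=-12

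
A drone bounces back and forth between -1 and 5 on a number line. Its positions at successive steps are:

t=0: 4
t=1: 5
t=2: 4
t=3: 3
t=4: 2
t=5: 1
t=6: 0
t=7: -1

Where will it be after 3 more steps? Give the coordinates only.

2

The value reflects between -1 and 5, moving 1 per step.
  step 8: -1 → 0
  step 9: 0 → 1
  step 10: 1 → 2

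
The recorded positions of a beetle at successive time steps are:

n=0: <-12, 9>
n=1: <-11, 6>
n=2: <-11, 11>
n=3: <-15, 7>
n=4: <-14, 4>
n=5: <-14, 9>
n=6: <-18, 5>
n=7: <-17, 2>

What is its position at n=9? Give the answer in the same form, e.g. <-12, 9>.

<-21, 3>

Step-to-step displacements: <+1, -3>, <+0, +5>, <-4, -4>, <+1, -3>, <+0, +5>, <-4, -4>, <+1, -3> — a repeating cycle of length 3.
step 8: apply <+0, +5> → <-17, 7>
step 9: apply <-4, -4> → <-21, 3>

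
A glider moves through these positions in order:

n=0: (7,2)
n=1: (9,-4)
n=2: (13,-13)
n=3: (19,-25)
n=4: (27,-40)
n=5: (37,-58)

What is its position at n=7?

Successive displacements: (+2,-6), (+4,-9), (+6,-12), (+8,-15), (+10,-18) — each changes by (+2,-3).
step 6: (37,-58) + (+12,-21) → (49,-79)
step 7: (49,-79) + (+14,-24) → (63,-103)

(63,-103)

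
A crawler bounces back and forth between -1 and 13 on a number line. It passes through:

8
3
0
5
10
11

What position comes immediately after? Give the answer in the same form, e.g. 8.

The value reflects between -1 and 13, moving 5 per step.
  step 6: 11 → 6

6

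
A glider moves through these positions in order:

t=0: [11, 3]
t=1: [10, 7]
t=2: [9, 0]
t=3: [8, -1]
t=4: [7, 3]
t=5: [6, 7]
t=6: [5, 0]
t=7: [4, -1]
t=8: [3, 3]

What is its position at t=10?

The first coordinate changes by -1 each step, so at step 10 it is 11 + 10·(-1) = 1.
The second coordinate repeats the cycle [3, 7, 0, -1] with period 4; step 10 mod 4 = 2, giving 0.

[1, 0]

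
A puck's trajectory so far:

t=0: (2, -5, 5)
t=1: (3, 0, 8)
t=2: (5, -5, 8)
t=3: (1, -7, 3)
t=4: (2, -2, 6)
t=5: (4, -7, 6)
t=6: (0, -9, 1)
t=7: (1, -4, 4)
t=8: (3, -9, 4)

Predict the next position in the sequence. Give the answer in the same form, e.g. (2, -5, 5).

(-1, -11, -1)

Step-to-step displacements: (+1, +5, +3), (+2, -5, +0), (-4, -2, -5), (+1, +5, +3), (+2, -5, +0), (-4, -2, -5), (+1, +5, +3), (+2, -5, +0) — a repeating cycle of length 3.
step 9: apply (-4, -2, -5) → (-1, -11, -1)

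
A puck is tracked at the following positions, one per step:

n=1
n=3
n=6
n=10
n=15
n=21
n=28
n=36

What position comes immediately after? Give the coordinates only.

n=45

Successive displacements: +2, +3, +4, +5, +6, +7, +8 — each changes by +1.
step 8: 36 + 9 → n=45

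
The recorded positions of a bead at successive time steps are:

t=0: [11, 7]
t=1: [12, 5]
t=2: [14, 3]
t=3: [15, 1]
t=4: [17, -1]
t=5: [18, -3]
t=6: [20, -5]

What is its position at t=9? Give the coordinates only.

The moves between consecutive positions are [+1, -2], [+2, -2], [+1, -2], [+2, -2], [+1, -2], [+2, -2]; they repeat the 2-cycle [[+1, -2], [+2, -2]].
step 7: apply [+1, -2] → [21, -7]
step 8: apply [+2, -2] → [23, -9]
step 9: apply [+1, -2] → [24, -11]

[24, -11]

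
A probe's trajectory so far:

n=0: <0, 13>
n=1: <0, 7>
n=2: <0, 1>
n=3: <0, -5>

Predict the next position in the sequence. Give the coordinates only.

Constant displacement of <+0, -6> per step.
step 4: <0, -5> + <+0, -6> → <0, -11>

<0, -11>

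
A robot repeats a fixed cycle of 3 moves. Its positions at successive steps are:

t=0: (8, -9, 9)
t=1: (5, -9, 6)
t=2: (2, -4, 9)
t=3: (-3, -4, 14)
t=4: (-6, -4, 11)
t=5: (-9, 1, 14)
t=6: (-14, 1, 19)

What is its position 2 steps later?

Step-to-step displacements: (-3, +0, -3), (-3, +5, +3), (-5, +0, +5), (-3, +0, -3), (-3, +5, +3), (-5, +0, +5) — a repeating cycle of length 3.
step 7: apply (-3, +0, -3) → (-17, 1, 16)
step 8: apply (-3, +5, +3) → (-20, 6, 19)

(-20, 6, 19)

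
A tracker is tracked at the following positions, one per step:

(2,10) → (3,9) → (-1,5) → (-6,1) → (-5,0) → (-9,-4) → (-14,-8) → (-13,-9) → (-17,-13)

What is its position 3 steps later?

Step-to-step displacements: (+1,-1), (-4,-4), (-5,-4), (+1,-1), (-4,-4), (-5,-4), (+1,-1), (-4,-4) — a repeating cycle of length 3.
step 9: apply (-5,-4) → (-22,-17)
step 10: apply (+1,-1) → (-21,-18)
step 11: apply (-4,-4) → (-25,-22)

(-25,-22)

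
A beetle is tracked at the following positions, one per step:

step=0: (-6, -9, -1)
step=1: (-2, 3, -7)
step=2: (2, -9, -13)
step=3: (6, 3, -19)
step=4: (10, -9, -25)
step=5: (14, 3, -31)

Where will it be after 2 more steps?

(22, 3, -43)

First: linear, +4 per step → 22 at step 7.
Second: cycles through -9, 3 every 2 steps. Step 7 lands at position 1 of the cycle → 3.
Third: linear, -6 per step → -43 at step 7.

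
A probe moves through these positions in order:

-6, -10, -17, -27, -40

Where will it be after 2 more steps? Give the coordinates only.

First differences are -4, -7, -10, -13; their common second difference is -3 (constant acceleration).
step 5: -40 − 16 → -56
step 6: -56 − 19 → -75

-75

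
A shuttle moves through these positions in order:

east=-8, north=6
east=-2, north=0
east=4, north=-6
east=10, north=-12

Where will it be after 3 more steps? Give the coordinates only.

east=28, north=-30

The position changes by (+6, -6) every step.
step 4: east=10, north=-12 + (+6, -6) → east=16, north=-18
step 5: east=16, north=-18 + (+6, -6) → east=22, north=-24
step 6: east=22, north=-24 + (+6, -6) → east=28, north=-30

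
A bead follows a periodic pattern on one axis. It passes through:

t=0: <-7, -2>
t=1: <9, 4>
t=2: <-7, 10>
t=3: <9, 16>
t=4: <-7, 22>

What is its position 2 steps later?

<-7, 34>

The first coordinate repeats the cycle [-7, 9] with period 2; step 6 mod 2 = 0, giving -7.
The second coordinate changes by +6 each step, so at step 6 it is -2 + 6·(6) = 34.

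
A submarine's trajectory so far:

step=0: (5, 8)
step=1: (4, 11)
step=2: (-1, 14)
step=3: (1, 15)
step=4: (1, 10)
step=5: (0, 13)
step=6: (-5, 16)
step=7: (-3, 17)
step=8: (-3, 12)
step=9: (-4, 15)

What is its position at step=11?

(-7, 19)

The moves between consecutive positions are (-1, +3), (-5, +3), (+2, +1), (+0, -5), (-1, +3), (-5, +3), (+2, +1), (+0, -5), (-1, +3); they repeat the 4-cycle [(-1, +3), (-5, +3), (+2, +1), (+0, -5)].
step 10: apply (-5, +3) → (-9, 18)
step 11: apply (+2, +1) → (-7, 19)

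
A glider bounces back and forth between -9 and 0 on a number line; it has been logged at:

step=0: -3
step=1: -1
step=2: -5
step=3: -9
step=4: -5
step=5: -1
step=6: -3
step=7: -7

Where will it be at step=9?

-3

The value travels 4 per step and bounces off the walls at -9 and 0.
  step 8: -7 → -7
  step 9: -7 → -3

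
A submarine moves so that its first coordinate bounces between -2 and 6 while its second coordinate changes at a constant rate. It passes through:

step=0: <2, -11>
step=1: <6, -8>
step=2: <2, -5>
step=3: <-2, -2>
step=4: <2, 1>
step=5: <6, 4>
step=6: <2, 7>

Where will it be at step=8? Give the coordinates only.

The first coordinate reflects between -2 and 6, moving 4 per step.
  step 7: 2 → -2
  step 8: -2 → 2
The second coordinate changes by +3 each step: at step 8 it is 13.

<2, 13>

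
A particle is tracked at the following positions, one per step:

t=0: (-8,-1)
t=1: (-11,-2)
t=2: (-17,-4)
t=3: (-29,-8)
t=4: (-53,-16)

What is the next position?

(-101,-32)

Step-to-step displacements: (-3,-1), (-6,-2), (-12,-4), (-24,-8); each is 2× the previous.
step 5: (-53,-16) + (-48,-16) → (-101,-32)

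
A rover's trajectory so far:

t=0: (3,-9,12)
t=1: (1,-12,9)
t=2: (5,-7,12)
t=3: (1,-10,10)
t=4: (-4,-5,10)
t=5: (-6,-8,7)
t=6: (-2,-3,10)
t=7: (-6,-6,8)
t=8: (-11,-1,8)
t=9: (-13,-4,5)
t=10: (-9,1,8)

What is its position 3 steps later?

Step-to-step displacements: (-2,-3,-3), (+4,+5,+3), (-4,-3,-2), (-5,+5,+0), (-2,-3,-3), (+4,+5,+3), (-4,-3,-2), (-5,+5,+0), (-2,-3,-3), (+4,+5,+3) — a repeating cycle of length 4.
step 11: apply (-4,-3,-2) → (-13,-2,6)
step 12: apply (-5,+5,+0) → (-18,3,6)
step 13: apply (-2,-3,-3) → (-20,0,3)

(-20,0,3)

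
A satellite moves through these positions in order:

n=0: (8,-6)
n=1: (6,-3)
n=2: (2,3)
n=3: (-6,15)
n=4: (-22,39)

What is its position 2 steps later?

Consecutive displacements (-2,+3), (-4,+6), (-8,+12), (-16,+24) scale by a factor of 2 each step.
step 5: (-22,39) + (-32,+48) → (-54,87)
step 6: (-54,87) + (-64,+96) → (-118,183)

(-118,183)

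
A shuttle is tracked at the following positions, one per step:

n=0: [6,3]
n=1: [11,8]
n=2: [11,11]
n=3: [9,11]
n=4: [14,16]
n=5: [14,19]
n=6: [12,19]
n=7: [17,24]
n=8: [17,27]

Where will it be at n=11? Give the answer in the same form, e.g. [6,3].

[20,35]

The moves between consecutive positions are [+5,+5], [+0,+3], [-2,+0], [+5,+5], [+0,+3], [-2,+0], [+5,+5], [+0,+3]; they repeat the 3-cycle [[+5,+5], [+0,+3], [-2,+0]].
step 9: apply [-2,+0] → [15,27]
step 10: apply [+5,+5] → [20,32]
step 11: apply [+0,+3] → [20,35]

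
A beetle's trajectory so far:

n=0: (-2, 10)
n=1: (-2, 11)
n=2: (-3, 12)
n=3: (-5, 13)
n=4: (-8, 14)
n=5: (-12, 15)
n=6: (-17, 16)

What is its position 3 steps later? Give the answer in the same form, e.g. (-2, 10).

First differences are (+0, +1), (-1, +1), (-2, +1), (-3, +1), (-4, +1), (-5, +1); their common second difference is (-1, +0) (constant acceleration).
step 7: (-17, 16) + (-6, +1) → (-23, 17)
step 8: (-23, 17) + (-7, +1) → (-30, 18)
step 9: (-30, 18) + (-8, +1) → (-38, 19)

(-38, 19)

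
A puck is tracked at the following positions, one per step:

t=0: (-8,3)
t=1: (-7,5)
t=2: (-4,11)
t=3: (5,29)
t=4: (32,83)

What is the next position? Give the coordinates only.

(113,245)

Consecutive displacements (+1,+2), (+3,+6), (+9,+18), (+27,+54) scale by a factor of 3 each step.
step 5: (32,83) + (+81,+162) → (113,245)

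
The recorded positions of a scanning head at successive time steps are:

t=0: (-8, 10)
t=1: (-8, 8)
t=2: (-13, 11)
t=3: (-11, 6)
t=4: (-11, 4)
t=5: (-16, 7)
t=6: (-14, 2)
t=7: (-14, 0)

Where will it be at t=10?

(-17, -4)

Differencing gives (+0, -2), (-5, +3), (+2, -5), (+0, -2), (-5, +3), (+2, -5), (+0, -2). This is the pattern (+0, -2), (-5, +3), (+2, -5) repeated.
step 8: apply (-5, +3) → (-19, 3)
step 9: apply (+2, -5) → (-17, -2)
step 10: apply (+0, -2) → (-17, -4)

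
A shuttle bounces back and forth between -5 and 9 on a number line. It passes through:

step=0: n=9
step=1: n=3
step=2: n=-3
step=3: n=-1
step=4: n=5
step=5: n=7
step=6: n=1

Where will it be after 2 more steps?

The value travels 6 per step and bounces off the walls at -5 and 9.
  step 7: 1 → -5
  step 8: -5 → 1

n=1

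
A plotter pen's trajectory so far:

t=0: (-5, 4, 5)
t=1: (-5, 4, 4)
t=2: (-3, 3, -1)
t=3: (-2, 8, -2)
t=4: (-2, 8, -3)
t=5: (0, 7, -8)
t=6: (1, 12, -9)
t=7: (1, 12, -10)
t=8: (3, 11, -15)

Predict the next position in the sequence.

(4, 16, -16)

The moves between consecutive positions are (+0, +0, -1), (+2, -1, -5), (+1, +5, -1), (+0, +0, -1), (+2, -1, -5), (+1, +5, -1), (+0, +0, -1), (+2, -1, -5); they repeat the 3-cycle [(+0, +0, -1), (+2, -1, -5), (+1, +5, -1)].
step 9: apply (+1, +5, -1) → (4, 16, -16)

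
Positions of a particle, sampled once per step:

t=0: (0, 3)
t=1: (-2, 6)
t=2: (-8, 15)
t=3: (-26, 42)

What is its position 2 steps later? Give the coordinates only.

Step-to-step displacements: (-2, +3), (-6, +9), (-18, +27); each is 3× the previous.
step 4: (-26, 42) + (-54, +81) → (-80, 123)
step 5: (-80, 123) + (-162, +243) → (-242, 366)

(-242, 366)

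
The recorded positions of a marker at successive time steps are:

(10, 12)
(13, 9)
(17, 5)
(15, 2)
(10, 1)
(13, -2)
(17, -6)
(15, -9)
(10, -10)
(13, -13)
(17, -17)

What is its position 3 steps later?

The moves between consecutive positions are (+3, -3), (+4, -4), (-2, -3), (-5, -1), (+3, -3), (+4, -4), (-2, -3), (-5, -1), (+3, -3), (+4, -4); they repeat the 4-cycle [(+3, -3), (+4, -4), (-2, -3), (-5, -1)].
step 11: apply (-2, -3) → (15, -20)
step 12: apply (-5, -1) → (10, -21)
step 13: apply (+3, -3) → (13, -24)

(13, -24)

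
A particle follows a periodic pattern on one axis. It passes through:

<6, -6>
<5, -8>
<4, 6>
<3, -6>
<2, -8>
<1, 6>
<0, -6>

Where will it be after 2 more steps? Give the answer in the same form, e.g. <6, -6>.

First: linear, -1 per step → -2 at step 8.
Second: cycles through -6, -8, 6 every 3 steps. Step 8 lands at position 2 of the cycle → 6.

<-2, 6>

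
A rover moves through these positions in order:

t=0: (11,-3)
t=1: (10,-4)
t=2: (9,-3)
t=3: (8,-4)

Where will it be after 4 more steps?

(4,-4)

First: linear, -1 per step → 4 at step 7.
Second: cycles through -3, -4 every 2 steps. Step 7 lands at position 1 of the cycle → -4.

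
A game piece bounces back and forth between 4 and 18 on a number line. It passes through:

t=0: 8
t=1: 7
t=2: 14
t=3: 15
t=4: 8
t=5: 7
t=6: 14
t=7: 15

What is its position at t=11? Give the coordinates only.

The value travels 7 per step and bounces off the walls at 4 and 18.
  step 8: 15 → 8
  step 9: 8 → 7
  step 10: 7 → 14
  step 11: 14 → 15

15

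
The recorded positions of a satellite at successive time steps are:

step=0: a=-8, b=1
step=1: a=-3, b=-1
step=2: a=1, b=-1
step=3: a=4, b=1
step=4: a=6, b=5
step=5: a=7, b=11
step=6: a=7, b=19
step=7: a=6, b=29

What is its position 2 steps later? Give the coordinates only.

a=1, b=55

Taking differences between consecutive positions: (+5, -2), (+4, +0), (+3, +2), (+2, +4), (+1, +6), (+0, +8), (-1, +10). These grow by (-1, +2) each step.
step 8: a=6, b=29 + (-2, +12) → a=4, b=41
step 9: a=4, b=41 + (-3, +14) → a=1, b=55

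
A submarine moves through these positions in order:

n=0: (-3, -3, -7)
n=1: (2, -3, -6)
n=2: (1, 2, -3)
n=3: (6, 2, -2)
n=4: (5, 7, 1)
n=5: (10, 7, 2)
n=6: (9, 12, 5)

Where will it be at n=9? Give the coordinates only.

Differencing gives (+5, +0, +1), (-1, +5, +3), (+5, +0, +1), (-1, +5, +3), (+5, +0, +1), (-1, +5, +3). This is the pattern (+5, +0, +1), (-1, +5, +3) repeated.
step 7: apply (+5, +0, +1) → (14, 12, 6)
step 8: apply (-1, +5, +3) → (13, 17, 9)
step 9: apply (+5, +0, +1) → (18, 17, 10)

(18, 17, 10)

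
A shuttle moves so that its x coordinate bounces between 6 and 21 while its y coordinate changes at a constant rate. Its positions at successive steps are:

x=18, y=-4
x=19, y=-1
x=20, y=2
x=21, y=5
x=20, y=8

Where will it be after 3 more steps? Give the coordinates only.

The x coordinate reflects between 6 and 21, moving 1 per step.
  step 5: 20 → 19
  step 6: 19 → 18
  step 7: 18 → 17
The y coordinate changes by +3 each step: at step 7 it is 17.

x=17, y=17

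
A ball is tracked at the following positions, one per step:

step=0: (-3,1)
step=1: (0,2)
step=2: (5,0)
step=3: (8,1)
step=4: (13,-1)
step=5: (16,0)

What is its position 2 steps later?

Differencing gives (+3,+1), (+5,-2), (+3,+1), (+5,-2), (+3,+1). This is the pattern (+3,+1), (+5,-2) repeated.
step 6: apply (+5,-2) → (21,-2)
step 7: apply (+3,+1) → (24,-1)

(24,-1)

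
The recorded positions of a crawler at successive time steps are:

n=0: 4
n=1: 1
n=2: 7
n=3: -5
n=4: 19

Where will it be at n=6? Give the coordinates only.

67

The jumps are -3, +6, -12, +24 — a geometric progression with ratio -2.
step 5: 19 − 48 → -29
step 6: -29 + 96 → 67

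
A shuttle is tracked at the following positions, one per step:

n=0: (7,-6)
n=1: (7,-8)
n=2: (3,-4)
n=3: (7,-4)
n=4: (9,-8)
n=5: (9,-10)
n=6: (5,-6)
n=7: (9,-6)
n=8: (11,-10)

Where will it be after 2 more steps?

(7,-8)

Step-to-step displacements: (+0,-2), (-4,+4), (+4,+0), (+2,-4), (+0,-2), (-4,+4), (+4,+0), (+2,-4) — a repeating cycle of length 4.
step 9: apply (+0,-2) → (11,-12)
step 10: apply (-4,+4) → (7,-8)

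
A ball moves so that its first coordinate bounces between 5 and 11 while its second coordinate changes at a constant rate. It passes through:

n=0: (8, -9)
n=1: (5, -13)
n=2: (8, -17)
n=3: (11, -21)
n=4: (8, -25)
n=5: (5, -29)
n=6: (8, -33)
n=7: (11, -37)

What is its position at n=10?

(8, -49)

The first coordinate reflects between 5 and 11, moving 3 per step.
  step 8: 11 → 8
  step 9: 8 → 5
  step 10: 5 → 8
The second coordinate changes by -4 each step: at step 10 it is -49.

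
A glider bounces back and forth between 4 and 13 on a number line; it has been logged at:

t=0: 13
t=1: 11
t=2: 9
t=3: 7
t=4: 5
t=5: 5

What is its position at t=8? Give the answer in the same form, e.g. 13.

The value reflects between 4 and 13, moving 2 per step.
  step 6: 5 → 7
  step 7: 7 → 9
  step 8: 9 → 11

11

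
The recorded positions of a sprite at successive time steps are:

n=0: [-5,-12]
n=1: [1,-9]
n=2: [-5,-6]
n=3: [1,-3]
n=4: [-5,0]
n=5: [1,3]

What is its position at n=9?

[1,15]

The first coordinate repeats the cycle [-5, 1] with period 2; step 9 mod 2 = 1, giving 1.
The second coordinate changes by +3 each step, so at step 9 it is -12 + 9·(3) = 15.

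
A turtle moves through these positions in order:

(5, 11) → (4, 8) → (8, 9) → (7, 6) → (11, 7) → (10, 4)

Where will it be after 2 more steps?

(13, 2)

Step-to-step displacements: (-1, -3), (+4, +1), (-1, -3), (+4, +1), (-1, -3) — a repeating cycle of length 2.
step 6: apply (+4, +1) → (14, 5)
step 7: apply (-1, -3) → (13, 2)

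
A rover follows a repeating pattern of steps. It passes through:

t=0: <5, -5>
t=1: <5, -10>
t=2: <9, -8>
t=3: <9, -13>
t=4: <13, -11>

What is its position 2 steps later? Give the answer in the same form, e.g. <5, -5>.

Differencing gives <+0, -5>, <+4, +2>, <+0, -5>, <+4, +2>. This is the pattern <+0, -5>, <+4, +2> repeated.
step 5: apply <+0, -5> → <13, -16>
step 6: apply <+4, +2> → <17, -14>

<17, -14>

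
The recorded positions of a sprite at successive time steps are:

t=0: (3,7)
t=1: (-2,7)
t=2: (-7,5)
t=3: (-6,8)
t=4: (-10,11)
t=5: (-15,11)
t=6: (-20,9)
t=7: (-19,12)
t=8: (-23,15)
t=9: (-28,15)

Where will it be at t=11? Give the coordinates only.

(-32,16)

Differencing gives (-5,+0), (-5,-2), (+1,+3), (-4,+3), (-5,+0), (-5,-2), (+1,+3), (-4,+3), (-5,+0). This is the pattern (-5,+0), (-5,-2), (+1,+3), (-4,+3) repeated.
step 10: apply (-5,-2) → (-33,13)
step 11: apply (+1,+3) → (-32,16)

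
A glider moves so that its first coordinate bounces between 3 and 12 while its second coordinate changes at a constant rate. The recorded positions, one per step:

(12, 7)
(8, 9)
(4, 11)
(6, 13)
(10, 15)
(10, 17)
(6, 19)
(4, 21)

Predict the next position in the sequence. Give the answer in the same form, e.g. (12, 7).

The first coordinate reflects between 3 and 12, moving 4 per step.
  step 8: 4 → 8
The second coordinate changes by +2 each step: at step 8 it is 23.

(8, 23)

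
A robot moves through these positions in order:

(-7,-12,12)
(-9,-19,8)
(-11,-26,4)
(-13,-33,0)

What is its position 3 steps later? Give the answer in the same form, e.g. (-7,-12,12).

Constant displacement of (-2,-7,-4) per step.
step 4: (-13,-33,0) + (-2,-7,-4) → (-15,-40,-4)
step 5: (-15,-40,-4) + (-2,-7,-4) → (-17,-47,-8)
step 6: (-17,-47,-8) + (-2,-7,-4) → (-19,-54,-12)

(-19,-54,-12)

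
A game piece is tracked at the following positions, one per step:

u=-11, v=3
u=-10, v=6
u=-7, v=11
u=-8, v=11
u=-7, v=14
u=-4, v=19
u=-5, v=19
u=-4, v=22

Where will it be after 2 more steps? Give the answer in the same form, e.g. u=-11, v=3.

u=-2, v=27

Step-to-step displacements: (+1, +3), (+3, +5), (-1, +0), (+1, +3), (+3, +5), (-1, +0), (+1, +3) — a repeating cycle of length 3.
step 8: apply (+3, +5) → u=-1, v=27
step 9: apply (-1, +0) → u=-2, v=27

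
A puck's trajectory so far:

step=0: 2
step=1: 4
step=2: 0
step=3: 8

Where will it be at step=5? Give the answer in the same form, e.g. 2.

Step-to-step displacements: +2, -4, +8; each is -2× the previous.
step 4: 8 − 16 → -8
step 5: -8 + 32 → 24

24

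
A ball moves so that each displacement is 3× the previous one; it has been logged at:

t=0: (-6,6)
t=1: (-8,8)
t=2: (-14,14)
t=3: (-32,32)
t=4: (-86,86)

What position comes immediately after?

(-248,248)

The jumps are (-2,+2), (-6,+6), (-18,+18), (-54,+54) — a geometric progression with ratio 3.
step 5: (-86,86) + (-162,+162) → (-248,248)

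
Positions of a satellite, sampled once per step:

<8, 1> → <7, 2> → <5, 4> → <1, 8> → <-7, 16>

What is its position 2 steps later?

Step-to-step displacements: <-1, +1>, <-2, +2>, <-4, +4>, <-8, +8>; each is 2× the previous.
step 5: <-7, 16> + <-16, +16> → <-23, 32>
step 6: <-23, 32> + <-32, +32> → <-55, 64>

<-55, 64>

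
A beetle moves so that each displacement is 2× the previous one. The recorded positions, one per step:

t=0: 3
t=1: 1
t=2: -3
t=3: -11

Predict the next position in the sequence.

-27

Step-to-step displacements: -2, -4, -8; each is 2× the previous.
step 4: -11 − 16 → -27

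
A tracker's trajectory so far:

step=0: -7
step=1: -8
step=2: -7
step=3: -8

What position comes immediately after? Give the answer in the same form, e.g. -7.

The jumps are -1, +1, -1 — a geometric progression with ratio -1.
step 4: -8 + 1 → -7

-7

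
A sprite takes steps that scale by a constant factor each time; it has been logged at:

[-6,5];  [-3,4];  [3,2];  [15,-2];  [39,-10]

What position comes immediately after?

The jumps are [+3,-1], [+6,-2], [+12,-4], [+24,-8] — a geometric progression with ratio 2.
step 5: [39,-10] + [+48,-16] → [87,-26]

[87,-26]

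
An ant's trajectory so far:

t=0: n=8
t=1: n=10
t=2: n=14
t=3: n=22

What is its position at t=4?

Consecutive displacements +2, +4, +8 scale by a factor of 2 each step.
step 4: 22 + 16 → n=38

n=38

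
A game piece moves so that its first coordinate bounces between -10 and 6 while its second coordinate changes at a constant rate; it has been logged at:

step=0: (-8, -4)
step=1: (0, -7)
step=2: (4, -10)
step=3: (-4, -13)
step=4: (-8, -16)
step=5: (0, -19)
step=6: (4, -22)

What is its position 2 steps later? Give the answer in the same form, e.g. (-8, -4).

The first coordinate reflects between -10 and 6, moving 8 per step.
  step 7: 4 → -4
  step 8: -4 → -8
The second coordinate changes by -3 each step: at step 8 it is -28.

(-8, -28)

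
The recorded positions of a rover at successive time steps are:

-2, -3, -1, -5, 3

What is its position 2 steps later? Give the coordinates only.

19

Consecutive displacements -1, +2, -4, +8 scale by a factor of -2 each step.
step 5: 3 − 16 → -13
step 6: -13 + 32 → 19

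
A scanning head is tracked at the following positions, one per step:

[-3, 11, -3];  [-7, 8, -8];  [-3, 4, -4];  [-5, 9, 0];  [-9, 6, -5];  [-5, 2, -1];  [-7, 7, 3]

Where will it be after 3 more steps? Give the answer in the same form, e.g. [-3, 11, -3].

Differencing gives [-4, -3, -5], [+4, -4, +4], [-2, +5, +4], [-4, -3, -5], [+4, -4, +4], [-2, +5, +4]. This is the pattern [-4, -3, -5], [+4, -4, +4], [-2, +5, +4] repeated.
step 7: apply [-4, -3, -5] → [-11, 4, -2]
step 8: apply [+4, -4, +4] → [-7, 0, 2]
step 9: apply [-2, +5, +4] → [-9, 5, 6]

[-9, 5, 6]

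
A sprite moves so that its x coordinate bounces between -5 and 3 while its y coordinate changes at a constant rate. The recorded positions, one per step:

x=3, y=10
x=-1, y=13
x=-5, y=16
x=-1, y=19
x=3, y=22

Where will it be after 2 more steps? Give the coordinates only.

The x coordinate travels 4 per step and bounces off the walls at -5 and 3.
  step 5: 3 → -1
  step 6: -1 → -5
The y coordinate changes by +3 each step: at step 6 it is 28.

x=-5, y=28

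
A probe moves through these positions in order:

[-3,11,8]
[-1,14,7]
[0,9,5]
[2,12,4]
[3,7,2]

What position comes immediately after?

Differencing gives [+2,+3,-1], [+1,-5,-2], [+2,+3,-1], [+1,-5,-2]. This is the pattern [+2,+3,-1], [+1,-5,-2] repeated.
step 5: apply [+2,+3,-1] → [5,10,1]

[5,10,1]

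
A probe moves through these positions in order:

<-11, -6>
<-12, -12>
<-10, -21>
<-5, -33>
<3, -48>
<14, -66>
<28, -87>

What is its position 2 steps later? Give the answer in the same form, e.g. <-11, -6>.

Taking differences between consecutive positions: <-1, -6>, <+2, -9>, <+5, -12>, <+8, -15>, <+11, -18>, <+14, -21>. These grow by <+3, -3> each step.
step 7: <28, -87> + <+17, -24> → <45, -111>
step 8: <45, -111> + <+20, -27> → <65, -138>

<65, -138>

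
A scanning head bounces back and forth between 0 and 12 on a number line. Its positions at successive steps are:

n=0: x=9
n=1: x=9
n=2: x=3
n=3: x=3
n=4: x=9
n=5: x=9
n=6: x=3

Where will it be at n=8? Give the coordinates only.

x=9

The value travels 6 per step and bounces off the walls at 0 and 12.
  step 7: 3 → 3
  step 8: 3 → 9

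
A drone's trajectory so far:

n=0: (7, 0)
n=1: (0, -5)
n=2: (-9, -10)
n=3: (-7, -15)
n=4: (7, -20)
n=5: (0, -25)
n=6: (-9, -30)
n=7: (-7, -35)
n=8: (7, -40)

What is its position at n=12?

First: cycles through 7, 0, -9, -7 every 4 steps. Step 12 lands at position 0 of the cycle → 7.
Second: linear, -5 per step → -60 at step 12.

(7, -60)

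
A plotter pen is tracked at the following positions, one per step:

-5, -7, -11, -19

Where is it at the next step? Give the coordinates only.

The jumps are -2, -4, -8 — a geometric progression with ratio 2.
step 4: -19 − 16 → -35

-35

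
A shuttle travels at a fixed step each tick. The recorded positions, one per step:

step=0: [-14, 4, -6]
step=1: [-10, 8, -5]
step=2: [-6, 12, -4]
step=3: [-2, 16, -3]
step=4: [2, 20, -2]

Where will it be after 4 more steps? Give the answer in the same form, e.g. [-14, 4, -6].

[18, 36, 2]

Each step adds [+4, +4, +1] to the position.
step 5: [2, 20, -2] + [+4, +4, +1] → [6, 24, -1]
step 6: [6, 24, -1] + [+4, +4, +1] → [10, 28, 0]
step 7: [10, 28, 0] + [+4, +4, +1] → [14, 32, 1]
step 8: [14, 32, 1] + [+4, +4, +1] → [18, 36, 2]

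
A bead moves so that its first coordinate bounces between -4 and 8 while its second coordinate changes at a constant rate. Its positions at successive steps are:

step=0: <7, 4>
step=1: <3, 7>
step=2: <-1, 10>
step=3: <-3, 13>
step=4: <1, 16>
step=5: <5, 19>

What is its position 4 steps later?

<-3, 31>

The first coordinate travels 4 per step and bounces off the walls at -4 and 8.
  step 6: 5 → 7
  step 7: 7 → 3
  step 8: 3 → -1
  step 9: -1 → -3
The second coordinate changes by +3 each step: at step 9 it is 31.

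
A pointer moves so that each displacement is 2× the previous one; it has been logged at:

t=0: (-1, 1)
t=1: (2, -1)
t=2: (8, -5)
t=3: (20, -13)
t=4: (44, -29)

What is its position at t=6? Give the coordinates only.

(188, -125)

Step-to-step displacements: (+3, -2), (+6, -4), (+12, -8), (+24, -16); each is 2× the previous.
step 5: (44, -29) + (+48, -32) → (92, -61)
step 6: (92, -61) + (+96, -64) → (188, -125)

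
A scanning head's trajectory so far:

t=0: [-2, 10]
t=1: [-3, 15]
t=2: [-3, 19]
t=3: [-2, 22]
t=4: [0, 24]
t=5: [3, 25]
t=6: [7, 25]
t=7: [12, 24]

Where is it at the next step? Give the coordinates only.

First differences are [-1, +5], [+0, +4], [+1, +3], [+2, +2], [+3, +1], [+4, +0], [+5, -1]; their common second difference is [+1, -1] (constant acceleration).
step 8: [12, 24] + [+6, -2] → [18, 22]

[18, 22]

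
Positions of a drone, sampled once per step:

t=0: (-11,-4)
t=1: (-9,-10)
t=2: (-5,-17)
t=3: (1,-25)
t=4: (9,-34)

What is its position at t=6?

First differences are (+2,-6), (+4,-7), (+6,-8), (+8,-9); their common second difference is (+2,-1) (constant acceleration).
step 5: (9,-34) + (+10,-10) → (19,-44)
step 6: (19,-44) + (+12,-11) → (31,-55)

(31,-55)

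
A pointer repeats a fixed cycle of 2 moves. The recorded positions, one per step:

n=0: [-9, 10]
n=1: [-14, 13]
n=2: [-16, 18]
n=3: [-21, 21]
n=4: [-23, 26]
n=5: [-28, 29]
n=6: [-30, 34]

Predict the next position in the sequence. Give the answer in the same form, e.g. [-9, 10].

The moves between consecutive positions are [-5, +3], [-2, +5], [-5, +3], [-2, +5], [-5, +3], [-2, +5]; they repeat the 2-cycle [[-5, +3], [-2, +5]].
step 7: apply [-5, +3] → [-35, 37]

[-35, 37]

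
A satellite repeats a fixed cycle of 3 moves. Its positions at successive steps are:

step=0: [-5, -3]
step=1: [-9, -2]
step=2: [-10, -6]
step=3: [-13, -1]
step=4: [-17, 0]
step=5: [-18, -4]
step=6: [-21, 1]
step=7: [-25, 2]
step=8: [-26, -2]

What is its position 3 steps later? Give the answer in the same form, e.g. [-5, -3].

[-34, 0]

The moves between consecutive positions are [-4, +1], [-1, -4], [-3, +5], [-4, +1], [-1, -4], [-3, +5], [-4, +1], [-1, -4]; they repeat the 3-cycle [[-4, +1], [-1, -4], [-3, +5]].
step 9: apply [-3, +5] → [-29, 3]
step 10: apply [-4, +1] → [-33, 4]
step 11: apply [-1, -4] → [-34, 0]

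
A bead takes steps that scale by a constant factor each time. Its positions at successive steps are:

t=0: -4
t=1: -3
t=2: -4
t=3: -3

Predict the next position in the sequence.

Consecutive displacements +1, -1, +1 scale by a factor of -1 each step.
step 4: -3 − 1 → -4

-4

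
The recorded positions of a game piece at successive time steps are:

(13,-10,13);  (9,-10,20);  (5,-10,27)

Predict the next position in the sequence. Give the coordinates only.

Each step adds (-4,+0,+7) to the position.
step 3: (5,-10,27) + (-4,+0,+7) → (1,-10,34)

(1,-10,34)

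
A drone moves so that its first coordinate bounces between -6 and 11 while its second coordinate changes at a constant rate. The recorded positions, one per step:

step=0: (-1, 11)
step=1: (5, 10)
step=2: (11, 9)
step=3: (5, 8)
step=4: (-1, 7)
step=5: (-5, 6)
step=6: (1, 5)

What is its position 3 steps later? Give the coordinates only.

(3, 2)

The first coordinate reflects between -6 and 11, moving 6 per step.
  step 7: 1 → 7
  step 8: 7 → 9
  step 9: 9 → 3
The second coordinate changes by -1 each step: at step 9 it is 2.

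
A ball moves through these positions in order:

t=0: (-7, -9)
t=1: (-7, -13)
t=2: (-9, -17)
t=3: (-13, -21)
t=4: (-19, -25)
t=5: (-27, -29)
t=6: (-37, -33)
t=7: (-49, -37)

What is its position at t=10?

(-97, -49)

First differences are (+0, -4), (-2, -4), (-4, -4), (-6, -4), (-8, -4), (-10, -4), (-12, -4); their common second difference is (-2, +0) (constant acceleration).
step 8: (-49, -37) + (-14, -4) → (-63, -41)
step 9: (-63, -41) + (-16, -4) → (-79, -45)
step 10: (-79, -45) + (-18, -4) → (-97, -49)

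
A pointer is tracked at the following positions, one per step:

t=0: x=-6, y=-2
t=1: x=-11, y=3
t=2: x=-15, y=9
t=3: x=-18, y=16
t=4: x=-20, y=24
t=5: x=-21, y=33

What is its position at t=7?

x=-20, y=54

Successive displacements: (-5, +5), (-4, +6), (-3, +7), (-2, +8), (-1, +9) — each changes by (+1, +1).
step 6: x=-21, y=33 + (+0, +10) → x=-21, y=43
step 7: x=-21, y=43 + (+1, +11) → x=-20, y=54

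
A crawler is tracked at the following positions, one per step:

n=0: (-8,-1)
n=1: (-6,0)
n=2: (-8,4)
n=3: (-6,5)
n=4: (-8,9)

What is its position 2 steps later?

(-8,14)

Step-to-step displacements: (+2,+1), (-2,+4), (+2,+1), (-2,+4) — a repeating cycle of length 2.
step 5: apply (+2,+1) → (-6,10)
step 6: apply (-2,+4) → (-8,14)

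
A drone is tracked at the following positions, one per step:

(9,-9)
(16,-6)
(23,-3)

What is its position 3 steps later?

Each step adds (+7,+3) to the position.
step 3: (23,-3) + (+7,+3) → (30,0)
step 4: (30,0) + (+7,+3) → (37,3)
step 5: (37,3) + (+7,+3) → (44,6)

(44,6)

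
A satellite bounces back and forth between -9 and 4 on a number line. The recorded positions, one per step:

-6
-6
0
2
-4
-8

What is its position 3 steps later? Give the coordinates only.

-2

The value travels 6 per step and bounces off the walls at -9 and 4.
  step 6: -8 → -2
  step 7: -2 → 4
  step 8: 4 → -2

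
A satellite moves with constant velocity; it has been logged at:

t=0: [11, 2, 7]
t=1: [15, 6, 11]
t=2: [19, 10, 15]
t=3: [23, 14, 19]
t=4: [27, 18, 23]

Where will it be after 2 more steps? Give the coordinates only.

The position changes by [+4, +4, +4] every step.
step 5: [27, 18, 23] + [+4, +4, +4] → [31, 22, 27]
step 6: [31, 22, 27] + [+4, +4, +4] → [35, 26, 31]

[35, 26, 31]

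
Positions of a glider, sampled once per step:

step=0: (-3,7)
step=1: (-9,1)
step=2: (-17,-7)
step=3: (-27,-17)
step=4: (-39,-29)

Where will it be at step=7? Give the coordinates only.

Successive displacements: (-6,-6), (-8,-8), (-10,-10), (-12,-12) — each changes by (-2,-2).
step 5: (-39,-29) + (-14,-14) → (-53,-43)
step 6: (-53,-43) + (-16,-16) → (-69,-59)
step 7: (-69,-59) + (-18,-18) → (-87,-77)

(-87,-77)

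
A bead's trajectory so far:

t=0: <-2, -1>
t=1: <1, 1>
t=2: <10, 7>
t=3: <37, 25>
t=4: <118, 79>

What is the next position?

<361, 241>

Consecutive displacements <+3, +2>, <+9, +6>, <+27, +18>, <+81, +54> scale by a factor of 3 each step.
step 5: <118, 79> + <+243, +162> → <361, 241>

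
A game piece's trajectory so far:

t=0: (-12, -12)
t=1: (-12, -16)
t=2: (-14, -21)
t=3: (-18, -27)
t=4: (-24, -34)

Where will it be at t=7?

First differences are (+0, -4), (-2, -5), (-4, -6), (-6, -7); their common second difference is (-2, -1) (constant acceleration).
step 5: (-24, -34) + (-8, -8) → (-32, -42)
step 6: (-32, -42) + (-10, -9) → (-42, -51)
step 7: (-42, -51) + (-12, -10) → (-54, -61)

(-54, -61)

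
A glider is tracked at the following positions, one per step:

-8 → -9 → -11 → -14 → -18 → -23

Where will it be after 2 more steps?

First differences are -1, -2, -3, -4, -5; their common second difference is -1 (constant acceleration).
step 6: -23 − 6 → -29
step 7: -29 − 7 → -36

-36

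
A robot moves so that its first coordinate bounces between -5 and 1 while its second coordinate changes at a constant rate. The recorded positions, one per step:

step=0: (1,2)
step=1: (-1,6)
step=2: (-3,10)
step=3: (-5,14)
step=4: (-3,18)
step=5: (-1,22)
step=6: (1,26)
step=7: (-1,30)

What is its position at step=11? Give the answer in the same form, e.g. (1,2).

The first coordinate travels 2 per step and bounces off the walls at -5 and 1.
  step 8: -1 → -3
  step 9: -3 → -5
  step 10: -5 → -3
  step 11: -3 → -1
The second coordinate changes by +4 each step: at step 11 it is 46.

(-1,46)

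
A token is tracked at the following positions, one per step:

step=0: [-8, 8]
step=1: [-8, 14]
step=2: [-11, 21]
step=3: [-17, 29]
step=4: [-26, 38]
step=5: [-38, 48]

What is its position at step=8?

[-92, 84]

First differences are [+0, +6], [-3, +7], [-6, +8], [-9, +9], [-12, +10]; their common second difference is [-3, +1] (constant acceleration).
step 6: [-38, 48] + [-15, +11] → [-53, 59]
step 7: [-53, 59] + [-18, +12] → [-71, 71]
step 8: [-71, 71] + [-21, +13] → [-92, 84]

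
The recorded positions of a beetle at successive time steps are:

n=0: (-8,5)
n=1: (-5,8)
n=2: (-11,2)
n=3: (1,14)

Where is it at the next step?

(-23,-10)

Consecutive displacements (+3,+3), (-6,-6), (+12,+12) scale by a factor of -2 each step.
step 4: (1,14) + (-24,-24) → (-23,-10)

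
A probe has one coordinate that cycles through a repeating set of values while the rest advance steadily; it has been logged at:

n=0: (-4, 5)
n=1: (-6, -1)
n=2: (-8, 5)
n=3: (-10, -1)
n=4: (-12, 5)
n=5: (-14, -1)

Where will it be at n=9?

First: linear, -2 per step → -22 at step 9.
Second: cycles through 5, -1 every 2 steps. Step 9 lands at position 1 of the cycle → -1.

(-22, -1)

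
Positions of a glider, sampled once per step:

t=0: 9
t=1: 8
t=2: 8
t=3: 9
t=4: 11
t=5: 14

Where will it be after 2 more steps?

23

First differences are -1, +0, +1, +2, +3; their common second difference is +1 (constant acceleration).
step 6: 14 + 4 → 18
step 7: 18 + 5 → 23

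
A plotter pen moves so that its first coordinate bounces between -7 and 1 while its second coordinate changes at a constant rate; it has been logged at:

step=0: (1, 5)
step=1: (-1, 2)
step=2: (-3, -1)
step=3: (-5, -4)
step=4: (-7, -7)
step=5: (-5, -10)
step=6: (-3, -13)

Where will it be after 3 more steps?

(-1, -22)

The first coordinate reflects between -7 and 1, moving 2 per step.
  step 7: -3 → -1
  step 8: -1 → 1
  step 9: 1 → -1
The second coordinate changes by -3 each step: at step 9 it is -22.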